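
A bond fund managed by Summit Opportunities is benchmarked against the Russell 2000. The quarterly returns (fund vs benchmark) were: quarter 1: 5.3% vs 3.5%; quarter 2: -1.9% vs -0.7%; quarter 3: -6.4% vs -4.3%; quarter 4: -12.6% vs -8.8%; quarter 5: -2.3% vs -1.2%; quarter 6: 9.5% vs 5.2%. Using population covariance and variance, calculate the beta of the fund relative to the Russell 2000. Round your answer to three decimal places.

1.545

r̄p = -1.4000%,  r̄m = -1.0500%
Cov = Σ(rp − r̄p)(rm − r̄m) / 6 = 33.6033
Var(rm) = Σ(rm − r̄m)² / 6 = 21.7558
β = Cov / Var = 33.6033 / 21.7558 = 1.5446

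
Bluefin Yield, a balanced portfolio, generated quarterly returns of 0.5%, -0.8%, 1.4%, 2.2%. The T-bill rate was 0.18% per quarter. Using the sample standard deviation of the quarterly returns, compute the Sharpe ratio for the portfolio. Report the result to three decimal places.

0.501

r̄ = (0.5 − 0.8 + 1.4 + 2.2) / 4 = 0.8250%
Sample σ = √[Σ(r − r̄)² / 3] = √[4.9675 / 3] = √1.6558 = 1.2868%
Sharpe = (r̄ − rf) / σ = (0.8250 − 0.18) / 1.2868 = 0.6450 / 1.2868 = 0.5012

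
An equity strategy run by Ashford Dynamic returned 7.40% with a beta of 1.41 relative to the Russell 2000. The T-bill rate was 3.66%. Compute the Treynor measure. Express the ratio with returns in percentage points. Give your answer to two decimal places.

2.65

Treynor = (Rp − Rf) / β = (7.40% − 3.66%) / 1.41 = 3.74 / 1.41 = 2.6525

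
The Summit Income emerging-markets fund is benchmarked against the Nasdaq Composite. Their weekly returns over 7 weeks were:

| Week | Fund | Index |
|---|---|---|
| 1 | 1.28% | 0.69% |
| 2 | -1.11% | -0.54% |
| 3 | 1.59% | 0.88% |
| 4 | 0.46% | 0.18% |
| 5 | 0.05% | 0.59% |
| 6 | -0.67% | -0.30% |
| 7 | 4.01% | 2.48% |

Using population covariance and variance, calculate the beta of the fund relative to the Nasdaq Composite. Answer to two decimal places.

r̄p = 0.8014%,  r̄m = 0.5686%
Cov = Σ(rp − r̄p)(rm − r̄m) / 7 = 1.4215
Var(rm) = Σ(rm − r̄m)² / 7 = 0.8429
β = Cov / Var = 1.4215 / 0.8429 = 1.6864

1.69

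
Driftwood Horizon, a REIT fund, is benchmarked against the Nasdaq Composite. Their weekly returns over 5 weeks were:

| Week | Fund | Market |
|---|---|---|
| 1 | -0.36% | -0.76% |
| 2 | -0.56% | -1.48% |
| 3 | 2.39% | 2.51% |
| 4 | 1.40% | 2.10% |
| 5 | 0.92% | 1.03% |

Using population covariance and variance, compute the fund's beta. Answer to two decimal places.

r̄p = 0.7580%,  r̄m = 0.6800%
Cov = Σ(rp − r̄p)(rm − r̄m) / 5 = 1.6823
Var(rm) = Σ(rm − r̄m)² / 5 = 2.4454
β = Cov / Var = 1.6823 / 2.4454 = 0.6879

0.69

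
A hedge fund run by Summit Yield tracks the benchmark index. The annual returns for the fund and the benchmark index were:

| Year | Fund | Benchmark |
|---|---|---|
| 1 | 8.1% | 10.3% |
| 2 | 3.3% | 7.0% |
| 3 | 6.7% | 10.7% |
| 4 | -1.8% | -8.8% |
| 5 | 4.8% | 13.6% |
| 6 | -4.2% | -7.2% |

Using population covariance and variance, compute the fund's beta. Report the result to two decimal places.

r̄p = 2.8167%,  r̄m = 4.2667%
Cov = Σ(rp − r̄p)(rm − r̄m) / 6 = 36.2456
Var(rm) = Σ(rm − r̄m)² / 6 = 79.0989
β = Cov / Var = 36.2456 / 79.0989 = 0.4582

0.46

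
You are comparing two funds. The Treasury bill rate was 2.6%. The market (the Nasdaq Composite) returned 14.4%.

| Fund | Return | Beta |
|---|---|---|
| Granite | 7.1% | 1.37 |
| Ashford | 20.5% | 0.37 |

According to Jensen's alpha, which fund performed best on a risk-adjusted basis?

Granite: α = 7.1% − [2.6% + 1.37 × (14.4% − 2.6%)] = -11.666
Ashford: α = 20.5% − [2.6% + 0.37 × (14.4% − 2.6%)] = 13.534
Highest: Ashford (13.534).

Ashford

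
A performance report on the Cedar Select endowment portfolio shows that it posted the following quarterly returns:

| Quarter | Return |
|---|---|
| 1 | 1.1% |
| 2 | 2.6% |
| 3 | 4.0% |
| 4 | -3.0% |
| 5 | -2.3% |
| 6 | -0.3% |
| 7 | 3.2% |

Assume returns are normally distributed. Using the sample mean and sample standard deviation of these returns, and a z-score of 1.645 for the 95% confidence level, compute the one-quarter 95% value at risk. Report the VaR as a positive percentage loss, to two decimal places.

3.73

μ = (1.1 + 2.6 + 4 − 3 − 2.3 − 0.3 + 3.2) / 7 = 5.30 / 7 = 0.7571%
Σ(r − μ)² = 44.5771; sample σ = √(44.5771/6) = 2.7257%
VaR = −(μ − z·σ) = −(0.7571 − 1.645 × 2.7257) = −(-3.7267) = 3.7267%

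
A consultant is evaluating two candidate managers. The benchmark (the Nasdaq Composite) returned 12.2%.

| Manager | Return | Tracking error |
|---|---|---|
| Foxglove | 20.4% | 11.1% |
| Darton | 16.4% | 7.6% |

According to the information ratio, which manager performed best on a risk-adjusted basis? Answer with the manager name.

Foxglove: IR = (20.4% − 12.2%) / 11.1% = 0.739
Darton: IR = (16.4% − 12.2%) / 7.6% = 0.553
Highest: Foxglove (0.739).

Foxglove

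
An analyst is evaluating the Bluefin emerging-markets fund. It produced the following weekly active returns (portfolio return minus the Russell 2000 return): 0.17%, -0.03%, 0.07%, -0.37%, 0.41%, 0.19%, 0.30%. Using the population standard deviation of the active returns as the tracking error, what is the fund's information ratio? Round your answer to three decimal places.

0.449

Mean return μ = 0.740 / 7 = 0.1057%
Σ(r − μ)² = 0.3876; population σ = √(0.3876/7) = 0.2353%
IR = μ / tracking error = 0.1057 / 0.2353 = 0.4492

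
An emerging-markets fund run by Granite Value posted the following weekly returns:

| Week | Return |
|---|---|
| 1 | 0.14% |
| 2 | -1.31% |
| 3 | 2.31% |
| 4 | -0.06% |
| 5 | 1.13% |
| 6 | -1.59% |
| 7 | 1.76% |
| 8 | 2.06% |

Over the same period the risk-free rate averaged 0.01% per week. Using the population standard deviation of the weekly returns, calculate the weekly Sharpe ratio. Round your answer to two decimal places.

0.39

r̄ = (0.14 − 1.31 + 2.31 − 0.06 + 1.13 − 1.59 + 1.76 + 2.06) / 8 = 0.5550%
Σ(r − r̄)² = (0.14 − 0.5550)² + (-1.31 − 0.5550)² + (2.31 − 0.5550)² + … = 15.7574
σ = √[15.7574 / 8] = 1.4035%
Sharpe = (r̄ − rf) / σ = (0.5550 − 0.01) / 1.4035 = 0.5450 / 1.4035 = 0.3883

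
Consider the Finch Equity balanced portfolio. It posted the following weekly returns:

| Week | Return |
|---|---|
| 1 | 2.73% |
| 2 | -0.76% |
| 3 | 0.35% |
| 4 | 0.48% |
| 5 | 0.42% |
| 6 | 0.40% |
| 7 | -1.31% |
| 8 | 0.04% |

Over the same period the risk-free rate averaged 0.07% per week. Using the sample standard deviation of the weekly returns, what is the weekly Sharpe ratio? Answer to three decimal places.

0.190

r̄ = (2.73 − 0.76 + 0.35 + 0.48 + 0.42 + 0.4 − 1.31 + 0.04) / 8 = 2.350 / 8 = 0.2938%
Σ(r − r̄)² = (2.73 − 0.2938)² + (-0.76 − 0.2938)² + (0.35 − 0.2938)² + … = 9.7472
sample σ = √(9.7472 / 7) = √1.3925 = 1.1800%
Sharpe = (r̄ − rf) / σ = (0.2938 − 0.07) / 1.1800 = 0.2238 / 1.1800 = 0.1897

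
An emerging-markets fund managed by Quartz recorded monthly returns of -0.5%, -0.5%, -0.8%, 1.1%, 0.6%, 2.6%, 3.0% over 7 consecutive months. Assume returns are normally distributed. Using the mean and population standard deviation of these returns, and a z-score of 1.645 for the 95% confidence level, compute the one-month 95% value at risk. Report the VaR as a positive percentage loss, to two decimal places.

Mean return μ = 5.50 / 7 = 0.7857%
Population std dev = √[14.1486 / 7] = 1.4217%
VaR = −(μ − z·σ) = −(0.7857 − 1.645 × 1.4217) = −(-1.5530) = 1.5530%

1.55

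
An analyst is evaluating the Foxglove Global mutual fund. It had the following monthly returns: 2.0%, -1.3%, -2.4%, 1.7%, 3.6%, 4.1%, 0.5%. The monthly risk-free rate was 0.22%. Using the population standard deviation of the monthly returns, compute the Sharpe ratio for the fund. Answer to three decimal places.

Mean return r̄ = 8.20 / 7 = 1.1714%
Population σ = √[Σ(r − r̄)² / 7] = √[34.7543 / 7] = √4.9649 = 2.2282%
Sharpe = (r̄ − rf) / σ = (1.1714 − 0.22) / 2.2282 = 0.9514 / 2.2282 = 0.4270

0.427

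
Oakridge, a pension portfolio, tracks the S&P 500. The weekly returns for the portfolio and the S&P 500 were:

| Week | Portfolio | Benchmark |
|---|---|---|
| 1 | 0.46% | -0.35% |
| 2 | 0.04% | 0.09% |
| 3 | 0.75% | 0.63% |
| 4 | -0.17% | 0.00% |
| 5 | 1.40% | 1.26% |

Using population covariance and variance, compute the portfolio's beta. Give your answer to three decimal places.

0.802

r̄p = 0.4960%,  r̄m = 0.3260%
Cov = Σ(rp − r̄p)(rm − r̄m) / 5 = 0.2541
Var(rm) = Σ(rm − r̄m)² / 5 = 0.3167
β = Cov / Var = 0.2541 / 0.3167 = 0.8023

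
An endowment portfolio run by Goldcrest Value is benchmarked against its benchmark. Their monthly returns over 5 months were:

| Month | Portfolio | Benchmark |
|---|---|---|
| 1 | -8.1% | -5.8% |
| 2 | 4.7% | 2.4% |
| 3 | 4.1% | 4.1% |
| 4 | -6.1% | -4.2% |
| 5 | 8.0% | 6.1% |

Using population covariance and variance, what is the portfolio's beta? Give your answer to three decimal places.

1.350

r̄p = 0.5200%,  r̄m = 0.5200%
Cov = Σ(rp − r̄p)(rm − r̄m) / 5 = 29.6276
Var(rm) = Σ(rm − r̄m)² / 5 = 21.9416
β = Cov / Var = 29.6276 / 21.9416 = 1.3503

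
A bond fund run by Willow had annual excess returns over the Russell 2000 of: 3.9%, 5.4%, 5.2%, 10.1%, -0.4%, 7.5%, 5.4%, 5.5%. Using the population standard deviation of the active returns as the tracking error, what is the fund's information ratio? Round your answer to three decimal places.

1.907

r̄ = (3.9 + 5.4 + 5.2 + 10.1 − 0.4 + 7.5 + 5.4 + 5.5) / 8 = 42.60 / 8 = 5.3250%
Population σ = √[Σ(r − r̄)² / 8] = √[62.3950 / 8] = √7.7994 = 2.7927%
IR = r̄ / tracking error = 5.3250 / 2.7927 = 1.9068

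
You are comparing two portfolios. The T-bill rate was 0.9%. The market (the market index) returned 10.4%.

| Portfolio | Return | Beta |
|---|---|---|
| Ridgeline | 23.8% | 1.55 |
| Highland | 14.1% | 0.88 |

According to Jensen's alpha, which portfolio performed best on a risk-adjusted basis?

Ridgeline: α = 23.8% − [0.9% + 1.55 × (10.4% − 0.9%)] = 8.175
Highland: α = 14.1% − [0.9% + 0.88 × (10.4% − 0.9%)] = 4.840
Highest: Ridgeline (8.175).

Ridgeline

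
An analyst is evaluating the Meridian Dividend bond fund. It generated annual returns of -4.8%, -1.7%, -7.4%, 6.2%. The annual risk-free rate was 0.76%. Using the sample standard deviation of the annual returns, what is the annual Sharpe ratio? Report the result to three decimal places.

-0.455

r̄ = (-4.8 − 1.7 − 7.4 + 6.2) / 4 = -1.9250%
Sample std dev = √[104.3075 / 3] = 5.8965%
Sharpe = (r̄ − rf) / σ = (-1.9250 − 0.76) / 5.8965 = -2.6850 / 5.8965 = -0.4554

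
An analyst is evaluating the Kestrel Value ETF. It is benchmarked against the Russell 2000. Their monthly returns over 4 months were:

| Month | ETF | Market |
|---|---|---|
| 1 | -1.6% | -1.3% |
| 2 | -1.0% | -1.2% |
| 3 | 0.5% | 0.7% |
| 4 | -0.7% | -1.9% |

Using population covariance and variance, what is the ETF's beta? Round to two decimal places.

r̄p = -0.7000%,  r̄m = -0.9250%
Cov = Σ(rp − r̄p)(rm − r̄m) / 4 = 0.5925
Var(rm) = Σ(rm − r̄m)² / 4 = 0.9519
β = Cov / Var = 0.5925 / 0.9519 = 0.6224

0.62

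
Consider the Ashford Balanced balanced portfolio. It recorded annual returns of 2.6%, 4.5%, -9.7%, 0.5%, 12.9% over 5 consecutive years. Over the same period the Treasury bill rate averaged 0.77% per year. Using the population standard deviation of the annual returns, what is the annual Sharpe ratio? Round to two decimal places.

r̄ = (2.6 + 4.5 − 9.7 + 0.5 + 12.9) / 5 = 10.80 / 5 = 2.1600%
Σ(r − r̄)² = (2.6 − 2.1600)² + (4.5 − 2.1600)² + … = 264.4320
population σ = √(264.4320 / 5) = √52.8864 = 7.2723%
Sharpe = (r̄ − rf) / σ = (2.1600 − 0.77) / 7.2723 = 1.3900 / 7.2723 = 0.1911

0.19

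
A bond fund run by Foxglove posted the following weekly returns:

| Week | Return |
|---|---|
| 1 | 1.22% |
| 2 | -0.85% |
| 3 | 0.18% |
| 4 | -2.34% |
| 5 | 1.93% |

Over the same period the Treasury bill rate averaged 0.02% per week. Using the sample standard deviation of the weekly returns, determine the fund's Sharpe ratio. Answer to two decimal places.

r̄ = (1.22 − 0.85 + 0.18 − 2.34 + 1.93) / 5 = 0.140 / 5 = 0.0280%
Sample std dev = √[11.4399 / 4] = 1.6911%
Sharpe = (r̄ − rf) / σ = (0.0280 − 0.02) / 1.6911 = 0.0080 / 1.6911 = 0.0047

0.00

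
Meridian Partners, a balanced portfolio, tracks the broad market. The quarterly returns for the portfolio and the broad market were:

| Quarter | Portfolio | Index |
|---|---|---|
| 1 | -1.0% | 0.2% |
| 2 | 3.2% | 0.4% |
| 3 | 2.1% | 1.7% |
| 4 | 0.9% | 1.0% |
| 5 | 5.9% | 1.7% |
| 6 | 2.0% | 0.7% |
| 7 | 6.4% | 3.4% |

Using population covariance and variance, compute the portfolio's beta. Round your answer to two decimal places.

r̄p = 2.7857%,  r̄m = 1.3000%
Cov = Σ(rp − r̄p)(rm − r̄m) / 7 = 1.9129
Var(rm) = Σ(rm − r̄m)² / 7 = 1.0286
β = Cov / Var = 1.9129 / 1.0286 = 1.8597

1.86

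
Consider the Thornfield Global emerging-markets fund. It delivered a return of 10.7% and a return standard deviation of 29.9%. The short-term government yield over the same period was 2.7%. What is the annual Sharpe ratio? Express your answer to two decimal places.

0.27

Sharpe = (Rp − Rf) / σp = (10.7% − 2.7%) / 29.9% = 8.00% / 29.9% = 0.2676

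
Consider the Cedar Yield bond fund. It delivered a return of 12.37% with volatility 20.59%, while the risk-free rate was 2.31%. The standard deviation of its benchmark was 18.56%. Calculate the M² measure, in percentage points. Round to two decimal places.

Sharpe = (Rp − Rf) / σp = (12.37% − 2.31%) / 20.59% = 0.4886
M² = Rf + Sharpe × σm = 2.31% + 0.4886 × 18.56% = 11.3784%

11.38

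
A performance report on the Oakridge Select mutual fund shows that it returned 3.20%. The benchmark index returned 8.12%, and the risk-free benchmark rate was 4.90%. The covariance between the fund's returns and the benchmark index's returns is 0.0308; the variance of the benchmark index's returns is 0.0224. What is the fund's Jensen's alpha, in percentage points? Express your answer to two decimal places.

β = Cov / Var = 0.0308 / 0.0224 = 1.3750
E[R] = Rf + β(Rm − Rf) = 4.90% + 1.3750 × (8.12% − 4.90%) = 9.3275%
α = Rp − E[R] = 3.20% − 9.3275% = -6.1275

-6.13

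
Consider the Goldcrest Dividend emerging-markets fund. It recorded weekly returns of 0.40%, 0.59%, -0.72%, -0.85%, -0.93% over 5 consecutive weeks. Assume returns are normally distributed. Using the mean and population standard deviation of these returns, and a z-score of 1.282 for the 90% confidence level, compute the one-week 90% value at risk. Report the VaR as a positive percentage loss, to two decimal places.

1.14

μ = (0.4 + 0.59 − 0.72 − 0.85 − 0.93) / 5 = -1.510 / 5 = -0.3020%
Population std dev = √[2.1579 / 5] = 0.6569%
VaR = −(μ − z·σ) = −(-0.3020 − 1.282 × 0.6569) = −(-1.1441) = 1.1441%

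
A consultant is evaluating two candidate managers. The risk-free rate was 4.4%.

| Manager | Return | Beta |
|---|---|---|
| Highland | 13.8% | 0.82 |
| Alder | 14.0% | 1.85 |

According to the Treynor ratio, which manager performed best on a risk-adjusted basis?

Highland: Treynor = (13.8% − 4.4%) / 0.82 = 11.463
Alder: Treynor = (14.0% − 4.4%) / 1.85 = 5.189
Highest: Highland (11.463).

Highland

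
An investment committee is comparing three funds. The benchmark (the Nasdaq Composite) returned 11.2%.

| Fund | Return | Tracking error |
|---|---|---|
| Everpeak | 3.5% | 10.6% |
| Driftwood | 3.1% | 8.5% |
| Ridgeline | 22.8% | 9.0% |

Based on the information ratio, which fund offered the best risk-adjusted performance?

Ridgeline

Everpeak: IR = (3.5% − 11.2%) / 10.6% = -0.726
Driftwood: IR = (3.1% − 11.2%) / 8.5% = -0.953
Ridgeline: IR = (22.8% − 11.2%) / 9.0% = 1.289
Highest: Ridgeline (1.289).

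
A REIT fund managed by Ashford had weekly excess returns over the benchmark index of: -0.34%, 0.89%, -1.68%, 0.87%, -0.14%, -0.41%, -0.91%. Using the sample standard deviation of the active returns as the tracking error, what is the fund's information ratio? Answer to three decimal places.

Mean return r̄ = -1.720 / 7 = -0.2457%
Sample std dev = √[5.0802 / 6] = 0.9202%
IR = r̄ / tracking error = -0.2457 / 0.9202 = -0.2670

-0.267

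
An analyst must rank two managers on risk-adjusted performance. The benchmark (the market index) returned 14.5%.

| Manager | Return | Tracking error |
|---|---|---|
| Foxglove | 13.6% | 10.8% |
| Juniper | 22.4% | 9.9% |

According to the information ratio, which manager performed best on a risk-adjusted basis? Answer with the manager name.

Juniper

Foxglove: IR = (13.6% − 14.5%) / 10.8% = -0.083
Juniper: IR = (22.4% − 14.5%) / 9.9% = 0.798
Highest: Juniper (0.798).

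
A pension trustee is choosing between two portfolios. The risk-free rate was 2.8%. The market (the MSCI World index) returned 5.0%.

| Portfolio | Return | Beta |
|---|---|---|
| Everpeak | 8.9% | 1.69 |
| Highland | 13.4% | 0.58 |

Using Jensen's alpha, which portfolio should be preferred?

Everpeak: α = 8.9% − [2.8% + 1.69 × (5.0% − 2.8%)] = 2.382
Highland: α = 13.4% − [2.8% + 0.58 × (5.0% − 2.8%)] = 9.324
Highest: Highland (9.324).

Highland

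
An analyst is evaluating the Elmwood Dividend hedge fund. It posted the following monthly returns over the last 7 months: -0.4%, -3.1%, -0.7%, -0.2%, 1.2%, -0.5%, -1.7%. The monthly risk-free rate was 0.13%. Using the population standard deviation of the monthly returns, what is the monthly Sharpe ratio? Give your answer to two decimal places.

Mean return μ = -5.40 / 7 = -0.7714%
Σ(r − μ)² = (-0.4 − (-0.7714))² + (-3.1 − (-0.7714))² + … = 10.7143
population σ = √(10.7143 / 7) = √1.5306 = 1.2372%
Sharpe = (μ − rf) / σ = (-0.7714 − 0.13) / 1.2372 = -0.9014 / 1.2372 = -0.7286

-0.73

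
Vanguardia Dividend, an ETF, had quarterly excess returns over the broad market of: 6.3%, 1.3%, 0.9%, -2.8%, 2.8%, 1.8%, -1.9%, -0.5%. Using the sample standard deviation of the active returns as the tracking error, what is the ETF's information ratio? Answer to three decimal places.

r̄ = (6.3 + 1.3 + 0.9 − 2.8 + 2.8 + 1.8 − 1.9 − 0.5) / 8 = 0.9875%
Σ(r − r̄)² = (6.3 − 0.9875)² + (1.3 − 0.9875)² + (0.9 − 0.9875)² + … = 57.1688
sample σ = √(57.1688 / 7) = √8.1670 = 2.8578%
IR = r̄ / tracking error = 0.9875 / 2.8578 = 0.3455

0.346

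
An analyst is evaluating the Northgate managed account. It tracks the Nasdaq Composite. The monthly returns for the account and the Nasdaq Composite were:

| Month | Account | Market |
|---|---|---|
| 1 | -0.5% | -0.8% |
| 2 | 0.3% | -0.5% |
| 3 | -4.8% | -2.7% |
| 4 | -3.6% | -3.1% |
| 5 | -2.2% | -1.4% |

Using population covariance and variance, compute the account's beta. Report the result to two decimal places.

r̄p = -2.1600%,  r̄m = -1.7000%
Cov = Σ(rp − r̄p)(rm − r̄m) / 5 = 1.8180
Var(rm) = Σ(rm − r̄m)² / 5 = 1.0600
β = Cov / Var = 1.8180 / 1.0600 = 1.7151

1.72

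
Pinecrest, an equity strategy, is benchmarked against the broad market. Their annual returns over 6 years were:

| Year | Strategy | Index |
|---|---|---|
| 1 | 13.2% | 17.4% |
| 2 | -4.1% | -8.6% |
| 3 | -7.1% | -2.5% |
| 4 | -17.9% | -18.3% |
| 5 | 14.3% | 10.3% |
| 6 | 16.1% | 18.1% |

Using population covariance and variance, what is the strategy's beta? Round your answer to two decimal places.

0.91

r̄p = 2.4167%,  r̄m = 2.7333%
Cov = Σ(rp − r̄p)(rm − r̄m) / 6 = 168.2211
Var(rm) = Σ(rm − r̄m)² / 6 = 184.4556
β = Cov / Var = 168.2211 / 184.4556 = 0.9120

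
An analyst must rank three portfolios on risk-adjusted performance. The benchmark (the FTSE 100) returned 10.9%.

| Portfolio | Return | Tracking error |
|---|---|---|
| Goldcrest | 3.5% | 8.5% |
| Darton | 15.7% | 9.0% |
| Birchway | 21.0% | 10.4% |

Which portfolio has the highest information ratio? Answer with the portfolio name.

Birchway

Goldcrest: IR = (3.5% − 10.9%) / 8.5% = -0.871
Darton: IR = (15.7% − 10.9%) / 9.0% = 0.533
Birchway: IR = (21.0% − 10.9%) / 10.4% = 0.971
Highest: Birchway (0.971).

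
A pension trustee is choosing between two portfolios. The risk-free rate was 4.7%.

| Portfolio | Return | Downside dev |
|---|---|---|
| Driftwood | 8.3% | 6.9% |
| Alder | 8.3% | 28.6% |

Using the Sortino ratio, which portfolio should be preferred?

Driftwood: Sortino ratio = (8.3% − 4.7%) / 6.9% = 0.522
Alder: Sortino ratio = (8.3% − 4.7%) / 28.6% = 0.126
Highest: Driftwood (0.522).

Driftwood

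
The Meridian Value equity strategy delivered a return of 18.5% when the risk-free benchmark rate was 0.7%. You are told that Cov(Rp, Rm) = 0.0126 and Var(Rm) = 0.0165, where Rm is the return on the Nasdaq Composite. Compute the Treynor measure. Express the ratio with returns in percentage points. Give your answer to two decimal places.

β = Cov / Var = 0.0126 / 0.0165 = 0.7636
Treynor = (Rp − Rf) / β = (18.5% − 0.7%) / 0.7636 = 17.80 / 0.7636 = 23.3106

23.31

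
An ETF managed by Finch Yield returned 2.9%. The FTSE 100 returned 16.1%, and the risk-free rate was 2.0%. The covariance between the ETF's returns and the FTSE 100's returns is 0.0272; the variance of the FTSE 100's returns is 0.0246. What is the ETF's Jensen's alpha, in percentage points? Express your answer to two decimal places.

β = Cov / Var = 0.0272 / 0.0246 = 1.1057
E[R] = Rf + β(Rm − Rf) = 2.0% + 1.1057 × (16.1% − 2.0%) = 17.5904%
α = Rp − E[R] = 2.9% − 17.5904% = -14.6904

-14.69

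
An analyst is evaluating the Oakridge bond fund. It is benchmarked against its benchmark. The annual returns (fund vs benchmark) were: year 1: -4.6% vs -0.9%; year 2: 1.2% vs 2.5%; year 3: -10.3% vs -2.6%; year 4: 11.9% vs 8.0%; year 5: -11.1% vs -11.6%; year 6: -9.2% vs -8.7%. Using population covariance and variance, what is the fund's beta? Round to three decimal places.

r̄p = -3.6833%,  r̄m = -2.2167%
Cov = Σ(rp − r̄p)(rm − r̄m) / 6 = 48.1553
Var(rm) = Σ(rm − r̄m)² / 6 = 43.0981
β = Cov / Var = 48.1553 / 43.0981 = 1.1173

1.117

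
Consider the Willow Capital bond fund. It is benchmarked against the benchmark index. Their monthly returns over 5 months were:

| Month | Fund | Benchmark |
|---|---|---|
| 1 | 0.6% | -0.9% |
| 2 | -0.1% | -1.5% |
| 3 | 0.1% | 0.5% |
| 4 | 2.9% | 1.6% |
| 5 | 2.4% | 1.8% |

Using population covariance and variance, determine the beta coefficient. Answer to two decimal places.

r̄p = 1.1800%,  r̄m = 0.3000%
Cov = Σ(rp − r̄p)(rm − r̄m) / 5 = 1.3700
Var(rm) = Σ(rm − r̄m)² / 5 = 1.7320
β = Cov / Var = 1.3700 / 1.7320 = 0.7910

0.79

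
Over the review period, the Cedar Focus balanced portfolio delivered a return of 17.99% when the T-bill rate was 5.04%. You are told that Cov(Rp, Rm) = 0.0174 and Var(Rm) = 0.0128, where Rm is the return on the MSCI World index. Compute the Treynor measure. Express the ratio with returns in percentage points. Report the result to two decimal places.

β = Cov / Var = 0.0174 / 0.0128 = 1.3594
Treynor = (Rp − Rf) / β = (17.99% − 5.04%) / 1.3594 = 12.95 / 1.3594 = 9.5263

9.53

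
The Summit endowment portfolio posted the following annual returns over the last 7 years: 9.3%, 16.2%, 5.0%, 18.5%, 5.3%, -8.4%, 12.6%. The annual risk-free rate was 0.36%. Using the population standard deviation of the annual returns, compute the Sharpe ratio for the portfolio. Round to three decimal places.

Mean return r̄ = 58.50 / 7 = 8.3571%
Population σ = √[Σ(r − r̄)² / 7] = √[484.6971 / 7] = √69.2424 = 8.3212%
Sharpe = (r̄ − rf) / σ = (8.3571 − 0.36) / 8.3212 = 7.9971 / 8.3212 = 0.9611

0.961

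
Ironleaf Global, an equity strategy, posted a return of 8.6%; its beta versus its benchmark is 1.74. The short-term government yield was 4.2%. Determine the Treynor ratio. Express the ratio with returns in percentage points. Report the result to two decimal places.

Treynor = (Rp − Rf) / β = (8.6% − 4.2%) / 1.74 = 4.40 / 1.74 = 2.5287

2.53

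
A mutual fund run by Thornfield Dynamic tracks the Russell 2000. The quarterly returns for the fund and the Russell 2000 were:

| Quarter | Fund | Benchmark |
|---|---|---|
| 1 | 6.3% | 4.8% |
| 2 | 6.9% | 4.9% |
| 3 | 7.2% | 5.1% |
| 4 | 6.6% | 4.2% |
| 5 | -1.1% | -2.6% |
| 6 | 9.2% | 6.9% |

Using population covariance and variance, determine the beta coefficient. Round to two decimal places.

1.07

r̄p = 5.8500%,  r̄m = 3.8833%
Cov = Σ(rp − r̄p)(rm − r̄m) / 6 = 9.7542
Var(rm) = Σ(rm − r̄m)² / 6 = 9.0981
β = Cov / Var = 9.7542 / 9.0981 = 1.0721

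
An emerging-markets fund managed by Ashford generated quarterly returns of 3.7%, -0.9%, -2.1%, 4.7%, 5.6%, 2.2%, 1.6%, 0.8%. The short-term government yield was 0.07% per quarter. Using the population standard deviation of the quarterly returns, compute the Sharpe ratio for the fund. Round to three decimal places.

Mean return r̄ = 15.60 / 8 = 1.9500%
Σ(r − r̄)² = 49.9800; population σ = √(49.9800/8) = 2.4995%
Sharpe = (r̄ − rf) / σ = (1.9500 − 0.07) / 2.4995 = 1.8800 / 2.4995 = 0.7522

0.752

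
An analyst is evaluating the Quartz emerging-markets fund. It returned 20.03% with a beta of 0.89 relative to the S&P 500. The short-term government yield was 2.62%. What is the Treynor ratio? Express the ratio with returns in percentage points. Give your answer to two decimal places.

Treynor = (Rp − Rf) / β = (20.03% − 2.62%) / 0.89 = 17.41 / 0.89 = 19.5618

19.56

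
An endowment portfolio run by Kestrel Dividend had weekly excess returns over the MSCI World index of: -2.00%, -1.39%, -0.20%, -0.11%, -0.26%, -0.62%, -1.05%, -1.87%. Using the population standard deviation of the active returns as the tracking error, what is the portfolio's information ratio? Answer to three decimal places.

-1.325

r̄ = (-2 − 1.39 − 0.2 − 0.11 − 0.26 − 0.62 − 1.05 − 1.87) / 8 = -7.500 / 8 = -0.9375%
Population std dev = √[4.0044 / 8] = 0.7075%
IR = r̄ / tracking error = -0.9375 / 0.7075 = -1.3251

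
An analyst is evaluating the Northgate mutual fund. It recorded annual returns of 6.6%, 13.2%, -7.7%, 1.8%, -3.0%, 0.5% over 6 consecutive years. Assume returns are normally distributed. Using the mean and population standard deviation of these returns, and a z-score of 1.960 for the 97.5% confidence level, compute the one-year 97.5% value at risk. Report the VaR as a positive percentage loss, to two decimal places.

μ = (6.6 + 13.2 − 7.7 + 1.8 − 3 + 0.5) / 6 = 1.9000%
Σ(r − μ)² = (6.6 − 1.9000)² + (13.2 − 1.9000)² + (-7.7 − 1.9000)² + … = 267.9200
population σ = √(267.9200 / 6) = √44.6533 = 6.6823%
VaR = −(μ − z·σ) = −(1.9000 − 1.960 × 6.6823) = −(-11.1973) = 11.1973%

11.20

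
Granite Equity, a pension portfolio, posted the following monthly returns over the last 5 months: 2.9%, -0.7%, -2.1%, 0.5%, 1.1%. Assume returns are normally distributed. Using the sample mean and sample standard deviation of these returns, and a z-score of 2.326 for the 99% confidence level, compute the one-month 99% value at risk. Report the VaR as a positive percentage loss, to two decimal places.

Mean return r̄ = 1.70 / 5 = 0.3400%
Σ(r − r̄)² = 14.1920; sample σ = √(14.1920/4) = 1.8836%
VaR = −(r̄ − z·σ) = −(0.3400 − 2.326 × 1.8836) = −(-4.0413) = 4.0413%

4.04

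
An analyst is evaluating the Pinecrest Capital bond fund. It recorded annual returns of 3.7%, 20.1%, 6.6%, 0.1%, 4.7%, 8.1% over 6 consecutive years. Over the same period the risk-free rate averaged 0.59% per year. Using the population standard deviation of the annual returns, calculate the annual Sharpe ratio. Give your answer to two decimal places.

r̄ = (3.7 + 20.1 + 6.6 + 0.1 + 4.7 + 8.1) / 6 = 43.30 / 6 = 7.2167%
Σ(r − r̄)² = 236.4883; population σ = √(236.4883/6) = 6.2781%
Sharpe = (r̄ − rf) / σ = (7.2167 − 0.59) / 6.2781 = 6.6267 / 6.2781 = 1.0555

1.06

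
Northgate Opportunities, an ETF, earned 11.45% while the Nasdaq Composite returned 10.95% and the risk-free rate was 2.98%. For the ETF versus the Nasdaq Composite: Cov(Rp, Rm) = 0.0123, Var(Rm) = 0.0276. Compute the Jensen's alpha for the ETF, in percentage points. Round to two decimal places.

β = Cov / Var = 0.0123 / 0.0276 = 0.4457
E[R] = Rf + β(Rm − Rf) = 2.98% + 0.4457 × (10.95% − 2.98%) = 6.5322%
α = Rp − E[R] = 11.45% − 6.5322% = 4.9178

4.92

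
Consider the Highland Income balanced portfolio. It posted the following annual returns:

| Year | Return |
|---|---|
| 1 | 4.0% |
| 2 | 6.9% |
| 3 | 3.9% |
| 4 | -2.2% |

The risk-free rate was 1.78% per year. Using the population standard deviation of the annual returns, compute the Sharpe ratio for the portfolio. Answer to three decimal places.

r̄ = (4 + 6.9 + 3.9 − 2.2) / 4 = 12.60 / 4 = 3.1500%
Σ(r − r̄)² = 43.9700; population σ = √(43.9700/4) = 3.3155%
Sharpe = (r̄ − rf) / σ = (3.1500 − 1.78) / 3.3155 = 1.3700 / 3.3155 = 0.4132

0.413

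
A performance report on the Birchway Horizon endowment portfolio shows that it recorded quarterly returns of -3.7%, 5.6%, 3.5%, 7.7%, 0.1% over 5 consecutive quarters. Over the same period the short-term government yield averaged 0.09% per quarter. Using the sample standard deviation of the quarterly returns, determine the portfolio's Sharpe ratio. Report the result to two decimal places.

μ = (-3.7 + 5.6 + 3.5 + 7.7 + 0.1) / 5 = 13.20 / 5 = 2.6400%
Sample std dev = √[81.7520 / 4] = 4.5208%
Sharpe = (μ − rf) / σ = (2.6400 − 0.09) / 4.5208 = 2.5500 / 4.5208 = 0.5641

0.56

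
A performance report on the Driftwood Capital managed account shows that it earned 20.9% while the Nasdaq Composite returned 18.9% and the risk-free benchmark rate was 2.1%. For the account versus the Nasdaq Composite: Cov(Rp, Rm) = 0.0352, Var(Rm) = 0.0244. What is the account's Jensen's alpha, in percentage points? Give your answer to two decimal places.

β = Cov / Var = 0.0352 / 0.0244 = 1.4426
E[R] = Rf + β(Rm − Rf) = 2.1% + 1.4426 × (18.9% − 2.1%) = 26.3357%
α = Rp − E[R] = 20.9% − 26.3357% = -5.4357

-5.44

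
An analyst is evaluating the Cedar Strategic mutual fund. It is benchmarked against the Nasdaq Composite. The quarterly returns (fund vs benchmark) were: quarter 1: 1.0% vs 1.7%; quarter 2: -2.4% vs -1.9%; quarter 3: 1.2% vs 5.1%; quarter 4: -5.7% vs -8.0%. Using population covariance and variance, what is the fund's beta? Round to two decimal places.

0.57

r̄p = -1.4750%,  r̄m = -0.7750%
Cov = Σ(rp − r̄p)(rm − r̄m) / 4 = 13.3519
Var(rm) = Σ(rm − r̄m)² / 4 = 23.5269
β = Cov / Var = 13.3519 / 23.5269 = 0.5675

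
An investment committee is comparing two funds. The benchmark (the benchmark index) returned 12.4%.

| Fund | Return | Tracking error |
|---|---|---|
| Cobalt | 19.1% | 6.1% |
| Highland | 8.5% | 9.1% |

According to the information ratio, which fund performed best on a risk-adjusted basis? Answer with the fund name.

Cobalt

Cobalt: IR = (19.1% − 12.4%) / 6.1% = 1.098
Highland: IR = (8.5% − 12.4%) / 9.1% = -0.429
Highest: Cobalt (1.098).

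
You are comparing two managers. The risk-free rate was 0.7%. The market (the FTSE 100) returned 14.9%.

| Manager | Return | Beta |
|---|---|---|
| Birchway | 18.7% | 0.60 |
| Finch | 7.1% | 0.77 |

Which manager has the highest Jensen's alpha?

Birchway

Birchway: α = 18.7% − [0.7% + 0.60 × (14.9% − 0.7%)] = 9.480
Finch: α = 7.1% − [0.7% + 0.77 × (14.9% − 0.7%)] = -4.534
Highest: Birchway (9.480).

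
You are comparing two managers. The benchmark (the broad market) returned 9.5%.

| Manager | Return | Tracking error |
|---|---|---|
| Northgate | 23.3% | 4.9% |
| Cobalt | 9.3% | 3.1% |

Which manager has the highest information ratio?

Northgate

Northgate: IR = (23.3% − 9.5%) / 4.9% = 2.816
Cobalt: IR = (9.3% − 9.5%) / 3.1% = -0.065
Highest: Northgate (2.816).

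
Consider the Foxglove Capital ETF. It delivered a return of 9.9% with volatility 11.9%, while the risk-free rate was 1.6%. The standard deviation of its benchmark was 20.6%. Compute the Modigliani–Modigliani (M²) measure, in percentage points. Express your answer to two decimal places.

Sharpe = (Rp − Rf) / σp = (9.9% − 1.6%) / 11.9% = 0.6975
M² = Rf + Sharpe × σm = 1.6% + 0.6975 × 20.6% = 15.9685%

15.97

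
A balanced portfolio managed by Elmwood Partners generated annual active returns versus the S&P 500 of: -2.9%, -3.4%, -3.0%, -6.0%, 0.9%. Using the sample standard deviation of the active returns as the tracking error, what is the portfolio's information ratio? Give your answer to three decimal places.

μ = (-2.9 − 3.4 − 3 − 6 + 0.9) / 5 = -2.8800%
Σ(r − μ)² = (-2.9 − (-2.8800))² + (-3.4 − (-2.8800))² + (-3 − (-2.8800))² + … = 24.3080
sample σ = √(24.3080 / 4) = √6.0770 = 2.4652%
IR = μ / tracking error = -2.8800 / 2.4652 = -1.1683

-1.168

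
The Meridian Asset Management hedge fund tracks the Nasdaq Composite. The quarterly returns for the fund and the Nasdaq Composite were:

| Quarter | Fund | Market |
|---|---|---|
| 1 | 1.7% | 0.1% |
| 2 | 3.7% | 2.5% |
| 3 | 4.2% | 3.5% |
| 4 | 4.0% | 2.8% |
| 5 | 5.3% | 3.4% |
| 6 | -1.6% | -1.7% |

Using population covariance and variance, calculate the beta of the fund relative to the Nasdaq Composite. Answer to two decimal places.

1.16

r̄p = 2.8833%,  r̄m = 1.7667%
Cov = Σ(rp − r̄p)(rm − r̄m) / 6 = 4.2494
Var(rm) = Σ(rm − r̄m)² / 6 = 3.6789
β = Cov / Var = 4.2494 / 3.6789 = 1.1551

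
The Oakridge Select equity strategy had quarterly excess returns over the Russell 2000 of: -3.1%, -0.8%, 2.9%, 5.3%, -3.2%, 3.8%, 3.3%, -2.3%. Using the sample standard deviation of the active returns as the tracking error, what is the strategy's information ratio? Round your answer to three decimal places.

0.214

r̄ = (-3.1 − 0.8 + 2.9 + 5.3 − 3.2 + 3.8 + 3.3 − 2.3) / 8 = 5.90 / 8 = 0.7375%
Σ(r − r̄)² = 83.2588; sample σ = √(83.2588/7) = 3.4488%
IR = r̄ / tracking error = 0.7375 / 3.4488 = 0.2138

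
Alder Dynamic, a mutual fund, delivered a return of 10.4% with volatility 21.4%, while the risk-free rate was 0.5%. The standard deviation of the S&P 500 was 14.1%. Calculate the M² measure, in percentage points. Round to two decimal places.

7.02

Sharpe = (Rp − Rf) / σp = (10.4% − 0.5%) / 21.4% = 0.4626
M² = Rf + Sharpe × σm = 0.5% + 0.4626 × 14.1% = 7.0227%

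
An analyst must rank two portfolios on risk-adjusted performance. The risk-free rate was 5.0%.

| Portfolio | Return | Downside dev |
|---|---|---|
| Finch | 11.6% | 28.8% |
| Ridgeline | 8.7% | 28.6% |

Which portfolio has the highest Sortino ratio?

Finch: Sortino ratio = (11.6% − 5.0%) / 28.8% = 0.229
Ridgeline: Sortino ratio = (8.7% − 5.0%) / 28.6% = 0.129
Highest: Finch (0.229).

Finch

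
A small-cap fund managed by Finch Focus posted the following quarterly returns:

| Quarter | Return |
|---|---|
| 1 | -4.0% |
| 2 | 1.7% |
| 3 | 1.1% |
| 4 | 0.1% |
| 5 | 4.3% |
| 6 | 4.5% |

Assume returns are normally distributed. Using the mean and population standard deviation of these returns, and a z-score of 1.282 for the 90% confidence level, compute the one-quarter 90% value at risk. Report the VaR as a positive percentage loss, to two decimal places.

Mean return r̄ = 7.70 / 6 = 1.2833%
Population σ = √[Σ(r − r̄)² / 6] = √[48.9683 / 6] = √8.1614 = 2.8568%
VaR = −(r̄ − z·σ) = −(1.2833 − 1.282 × 2.8568) = −(-2.3791) = 2.3791%

2.38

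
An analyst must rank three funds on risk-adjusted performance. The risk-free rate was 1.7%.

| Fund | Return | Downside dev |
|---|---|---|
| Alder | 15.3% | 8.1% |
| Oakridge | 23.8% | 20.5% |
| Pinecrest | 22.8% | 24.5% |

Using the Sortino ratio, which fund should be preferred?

Alder: Sortino ratio = (15.3% − 1.7%) / 8.1% = 1.679
Oakridge: Sortino ratio = (23.8% − 1.7%) / 20.5% = 1.078
Pinecrest: Sortino ratio = (22.8% − 1.7%) / 24.5% = 0.861
Highest: Alder (1.679).

Alder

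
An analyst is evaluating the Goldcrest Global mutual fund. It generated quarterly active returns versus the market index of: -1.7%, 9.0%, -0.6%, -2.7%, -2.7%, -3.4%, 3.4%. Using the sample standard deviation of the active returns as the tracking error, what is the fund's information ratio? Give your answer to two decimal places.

Mean return r̄ = 1.30 / 7 = 0.1857%
Σ(r − r̄)² = (-1.7 − 0.1857)² + (9 − 0.1857)² + (-0.6 − 0.1857)² + … = 121.7086
σ = √[121.7086 / 6] = 4.5039%
IR = r̄ / tracking error = 0.1857 / 4.5039 = 0.0412

0.04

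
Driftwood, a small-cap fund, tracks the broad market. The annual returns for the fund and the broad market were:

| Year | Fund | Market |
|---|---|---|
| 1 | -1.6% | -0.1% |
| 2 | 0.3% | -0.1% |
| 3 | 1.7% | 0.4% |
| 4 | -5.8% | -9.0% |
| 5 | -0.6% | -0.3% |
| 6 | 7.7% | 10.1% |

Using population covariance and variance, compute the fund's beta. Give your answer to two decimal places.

0.71

r̄p = 0.2833%,  r̄m = 0.1667%
Cov = Σ(rp − r̄p)(rm − r̄m) / 6 = 21.7794
Var(rm) = Σ(rm − r̄m)² / 6 = 30.5189
β = Cov / Var = 21.7794 / 30.5189 = 0.7136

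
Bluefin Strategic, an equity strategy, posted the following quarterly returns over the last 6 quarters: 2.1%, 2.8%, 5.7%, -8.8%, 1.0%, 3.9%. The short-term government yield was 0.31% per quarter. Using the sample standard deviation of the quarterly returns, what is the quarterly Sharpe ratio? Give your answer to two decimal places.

μ = (2.1 + 2.8 + 5.7 − 8.8 + 1 + 3.9) / 6 = 6.70 / 6 = 1.1167%
Sample σ = √[Σ(r − μ)² / 5] = √[130.9083 / 5] = √26.1817 = 5.1168%
Sharpe = (μ − rf) / σ = (1.1167 − 0.31) / 5.1168 = 0.8067 / 5.1168 = 0.1577

0.16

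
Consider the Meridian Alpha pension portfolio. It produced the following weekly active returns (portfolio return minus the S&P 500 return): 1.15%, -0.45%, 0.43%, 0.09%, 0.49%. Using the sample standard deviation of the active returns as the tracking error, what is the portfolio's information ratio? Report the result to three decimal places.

r̄ = (1.15 − 0.45 + 0.43 + 0.09 + 0.49) / 5 = 0.3420%
Sample σ = √[Σ(r − r̄)² / 4] = √[1.3733 / 4] = √0.3433 = 0.5859%
IR = r̄ / tracking error = 0.3420 / 0.5859 = 0.5837

0.584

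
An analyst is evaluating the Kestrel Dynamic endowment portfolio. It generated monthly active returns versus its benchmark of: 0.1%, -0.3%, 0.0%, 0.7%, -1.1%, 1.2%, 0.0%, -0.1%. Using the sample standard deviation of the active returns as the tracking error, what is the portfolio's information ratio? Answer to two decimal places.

0.09

r̄ = (0.1 − 0.3 + 0 + 0.7 − 1.1 + 1.2 + 0 − 0.1) / 8 = 0.0625%
Sample σ = √[Σ(r − r̄)² / 7] = √[3.2188 / 7] = √0.4598 = 0.6781%
IR = r̄ / tracking error = 0.0625 / 0.6781 = 0.0922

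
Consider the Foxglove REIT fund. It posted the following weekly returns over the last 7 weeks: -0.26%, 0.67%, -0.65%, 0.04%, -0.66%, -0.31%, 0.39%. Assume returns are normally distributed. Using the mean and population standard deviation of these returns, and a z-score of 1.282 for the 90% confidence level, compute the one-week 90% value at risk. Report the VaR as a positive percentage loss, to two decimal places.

Mean return μ = -0.780 / 7 = -0.1114%
Population σ = √[Σ(r − μ)² / 7] = √[1.5375 / 7] = √0.2196 = 0.4686%
VaR = −(μ − z·σ) = −(-0.1114 − 1.282 × 0.4686) = −(-0.7121) = 0.7121%

0.71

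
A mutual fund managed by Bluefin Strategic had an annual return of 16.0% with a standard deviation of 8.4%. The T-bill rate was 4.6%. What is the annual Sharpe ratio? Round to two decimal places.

1.36

Sharpe = (Rp − Rf) / σp = (16.0% − 4.6%) / 8.4% = 11.40% / 8.4% = 1.3571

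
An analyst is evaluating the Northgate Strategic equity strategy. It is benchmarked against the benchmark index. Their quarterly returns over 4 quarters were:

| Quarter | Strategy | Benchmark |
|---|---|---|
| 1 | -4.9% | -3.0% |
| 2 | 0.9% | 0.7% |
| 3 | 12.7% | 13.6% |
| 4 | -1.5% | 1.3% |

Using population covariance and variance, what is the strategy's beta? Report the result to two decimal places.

r̄p = 1.8000%,  r̄m = 3.1500%
Cov = Σ(rp − r̄p)(rm − r̄m) / 4 = 40.8550
Var(rm) = Σ(rm − r̄m)² / 4 = 39.1125
β = Cov / Var = 40.8550 / 39.1125 = 1.0446

1.04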